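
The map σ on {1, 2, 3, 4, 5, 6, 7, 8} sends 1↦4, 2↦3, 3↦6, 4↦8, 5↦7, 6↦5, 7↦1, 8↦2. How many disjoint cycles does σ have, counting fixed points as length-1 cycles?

Cycle decomposition: (1 4 8 2 3 6 5 7).
1 cycle.

1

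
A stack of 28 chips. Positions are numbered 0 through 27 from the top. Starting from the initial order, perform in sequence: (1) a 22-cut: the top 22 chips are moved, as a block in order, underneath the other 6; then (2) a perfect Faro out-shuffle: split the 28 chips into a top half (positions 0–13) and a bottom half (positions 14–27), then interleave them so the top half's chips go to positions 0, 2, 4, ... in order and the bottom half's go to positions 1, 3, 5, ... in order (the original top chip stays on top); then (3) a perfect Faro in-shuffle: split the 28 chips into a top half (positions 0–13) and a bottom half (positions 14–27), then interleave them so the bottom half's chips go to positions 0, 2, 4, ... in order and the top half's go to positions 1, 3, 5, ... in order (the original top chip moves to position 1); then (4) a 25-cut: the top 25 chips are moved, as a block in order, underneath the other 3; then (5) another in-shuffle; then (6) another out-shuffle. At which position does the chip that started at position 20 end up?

Track the chip from position 20 forward through each operation:
  after op 1 (cut 22): 20 → 26
  after op 2 (out-shuffle): 26 → 25
  after op 3 (in-shuffle): 25 → 22
  after op 4 (cut 25): 22 → 25
  after op 5 (in-shuffle): 25 → 22
  after op 6 (out-shuffle): 22 → 17

17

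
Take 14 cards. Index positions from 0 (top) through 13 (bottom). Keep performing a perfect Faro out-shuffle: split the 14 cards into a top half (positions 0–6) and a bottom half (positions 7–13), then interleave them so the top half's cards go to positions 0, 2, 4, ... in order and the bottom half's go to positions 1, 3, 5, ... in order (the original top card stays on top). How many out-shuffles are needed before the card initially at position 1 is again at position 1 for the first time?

Follow position 1 under repeated out-shuffles:
1 → 2 → 4 → 8 → 3 → 6 → 12 → 11 → 9 → 5 → 10 → 7 → 1
It first returns after 12 out-shuffles.

12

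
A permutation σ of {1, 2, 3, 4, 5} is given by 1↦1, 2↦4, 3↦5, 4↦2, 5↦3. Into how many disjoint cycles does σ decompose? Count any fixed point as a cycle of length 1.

Cycle decomposition: (1) (2 4) (3 5).
3 cycles.

3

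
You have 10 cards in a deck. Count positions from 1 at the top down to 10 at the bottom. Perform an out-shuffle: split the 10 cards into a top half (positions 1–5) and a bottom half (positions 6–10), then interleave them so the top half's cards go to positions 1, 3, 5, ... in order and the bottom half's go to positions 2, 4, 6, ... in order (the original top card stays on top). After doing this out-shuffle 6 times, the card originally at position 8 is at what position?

8

Track the card's position through each out-shuffle:
8 → 6 → 2 → 3 → 5 → 9 → 8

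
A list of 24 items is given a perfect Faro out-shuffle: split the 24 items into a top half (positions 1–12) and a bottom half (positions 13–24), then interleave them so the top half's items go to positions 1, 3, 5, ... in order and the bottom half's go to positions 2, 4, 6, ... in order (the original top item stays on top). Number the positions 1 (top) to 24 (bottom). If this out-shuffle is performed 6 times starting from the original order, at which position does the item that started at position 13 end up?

Track the item's position through each out-shuffle:
13 → 2 → 3 → 5 → 9 → 17 → 10

10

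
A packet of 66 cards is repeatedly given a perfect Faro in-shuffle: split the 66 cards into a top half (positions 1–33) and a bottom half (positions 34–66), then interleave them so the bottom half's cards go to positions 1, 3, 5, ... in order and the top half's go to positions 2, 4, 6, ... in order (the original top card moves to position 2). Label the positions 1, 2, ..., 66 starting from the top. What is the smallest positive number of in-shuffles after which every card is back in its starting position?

The in-shuffle permutes the 66 positions with cycle lengths [66].
Every card is home exactly when every cycle has completed a whole number of laps, i.e. after lcm(66) = 66 in-shuffles.

66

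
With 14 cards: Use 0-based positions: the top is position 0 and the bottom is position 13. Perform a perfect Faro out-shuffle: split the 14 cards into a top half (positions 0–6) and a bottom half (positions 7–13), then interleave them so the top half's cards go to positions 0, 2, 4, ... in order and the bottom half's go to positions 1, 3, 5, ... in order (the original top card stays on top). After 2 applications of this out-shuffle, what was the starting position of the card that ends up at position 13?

Work backwards from position 13, undoing one out-shuffle at a time:
13 ← 13 ← 13
So the card now at position 13 started at position 13.

13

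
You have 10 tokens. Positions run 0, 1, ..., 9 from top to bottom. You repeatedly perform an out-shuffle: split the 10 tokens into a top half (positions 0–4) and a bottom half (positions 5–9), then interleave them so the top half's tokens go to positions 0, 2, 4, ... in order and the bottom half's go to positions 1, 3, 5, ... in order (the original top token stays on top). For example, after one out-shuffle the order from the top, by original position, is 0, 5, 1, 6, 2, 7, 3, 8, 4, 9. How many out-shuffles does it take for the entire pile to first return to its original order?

The out-shuffle permutes the 10 positions with cycle lengths [1, 1, 2, 6].
Every token is home exactly when every cycle has completed a whole number of laps, i.e. after lcm(1, 2, 6) = 6 out-shuffles.

6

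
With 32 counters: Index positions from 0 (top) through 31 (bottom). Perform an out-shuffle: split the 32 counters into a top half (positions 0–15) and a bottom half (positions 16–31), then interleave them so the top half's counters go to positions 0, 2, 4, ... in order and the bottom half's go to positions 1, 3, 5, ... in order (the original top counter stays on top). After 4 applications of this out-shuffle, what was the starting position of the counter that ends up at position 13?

Work backwards from position 13, undoing one out-shuffle at a time:
13 ← 22 ← 11 ← 21 ← 26
So the counter now at position 13 started at position 26.

26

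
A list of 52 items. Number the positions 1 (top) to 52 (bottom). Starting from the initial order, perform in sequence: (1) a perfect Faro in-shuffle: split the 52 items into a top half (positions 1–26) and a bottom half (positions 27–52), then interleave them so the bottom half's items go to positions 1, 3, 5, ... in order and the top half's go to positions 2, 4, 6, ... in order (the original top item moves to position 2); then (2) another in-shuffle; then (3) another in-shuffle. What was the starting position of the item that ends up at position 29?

Undo the operations in reverse order, starting from position 29:
  undo op 3 (in-shuffle, from bottom half): 29 ← 41
  undo op 2 (in-shuffle, from bottom half): 41 ← 47
  undo op 1 (in-shuffle, from bottom half): 47 ← 50
So the item at position 29 came from original position 50.

50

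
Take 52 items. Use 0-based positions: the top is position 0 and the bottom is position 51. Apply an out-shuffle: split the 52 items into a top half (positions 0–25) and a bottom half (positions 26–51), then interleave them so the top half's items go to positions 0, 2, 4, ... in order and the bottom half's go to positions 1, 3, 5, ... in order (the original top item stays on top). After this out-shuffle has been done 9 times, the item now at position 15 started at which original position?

33

Work backwards from position 15, undoing one out-shuffle at a time:
15 ← 33 ← 42 ← 21 ← 36 ← 18 ← 9 ← 30 ← 15 ← 33
So the item now at position 15 started at position 33.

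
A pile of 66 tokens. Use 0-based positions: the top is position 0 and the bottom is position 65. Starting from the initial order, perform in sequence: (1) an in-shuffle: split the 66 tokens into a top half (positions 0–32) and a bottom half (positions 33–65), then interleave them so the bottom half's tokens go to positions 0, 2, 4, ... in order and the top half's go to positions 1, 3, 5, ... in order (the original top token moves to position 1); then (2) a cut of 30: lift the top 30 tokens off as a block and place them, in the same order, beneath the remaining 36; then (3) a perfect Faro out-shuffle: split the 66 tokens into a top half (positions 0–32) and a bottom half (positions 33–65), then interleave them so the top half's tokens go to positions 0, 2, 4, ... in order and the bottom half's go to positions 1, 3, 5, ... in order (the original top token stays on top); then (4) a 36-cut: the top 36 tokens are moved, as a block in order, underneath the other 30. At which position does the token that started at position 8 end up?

Track the token from position 8 forward through each operation:
  after op 1 (in-shuffle): 8 → 17
  after op 2 (cut 30): 17 → 53
  after op 3 (out-shuffle): 53 → 41
  after op 4 (cut 36): 41 → 5

5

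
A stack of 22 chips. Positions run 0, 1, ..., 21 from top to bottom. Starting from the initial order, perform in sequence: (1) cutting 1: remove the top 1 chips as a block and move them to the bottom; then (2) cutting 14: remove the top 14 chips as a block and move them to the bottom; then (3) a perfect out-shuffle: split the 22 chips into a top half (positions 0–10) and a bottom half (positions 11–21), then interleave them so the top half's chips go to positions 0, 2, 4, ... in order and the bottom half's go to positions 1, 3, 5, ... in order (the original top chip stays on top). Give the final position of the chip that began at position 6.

Track the chip from position 6 forward through each operation:
  after op 1 (cut 1): 6 → 5
  after op 2 (cut 14): 5 → 13
  after op 3 (out-shuffle): 13 → 5

5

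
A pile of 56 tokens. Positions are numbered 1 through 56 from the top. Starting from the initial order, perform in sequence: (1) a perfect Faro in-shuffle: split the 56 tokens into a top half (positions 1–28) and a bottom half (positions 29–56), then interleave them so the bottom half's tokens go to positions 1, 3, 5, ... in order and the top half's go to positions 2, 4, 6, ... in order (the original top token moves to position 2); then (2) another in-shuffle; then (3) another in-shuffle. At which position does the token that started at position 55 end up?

41

Track the token from position 55 forward through each operation:
  after op 1 (in-shuffle): 55 → 53
  after op 2 (in-shuffle): 53 → 49
  after op 3 (in-shuffle): 49 → 41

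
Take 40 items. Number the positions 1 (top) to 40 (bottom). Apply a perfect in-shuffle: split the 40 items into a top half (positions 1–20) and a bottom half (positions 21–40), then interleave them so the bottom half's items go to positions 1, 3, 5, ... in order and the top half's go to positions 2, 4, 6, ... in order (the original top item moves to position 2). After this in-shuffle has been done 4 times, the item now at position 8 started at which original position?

21

Work backwards from position 8, undoing one in-shuffle at a time:
8 ← 4 ← 2 ← 1 ← 21
So the item now at position 8 started at position 21.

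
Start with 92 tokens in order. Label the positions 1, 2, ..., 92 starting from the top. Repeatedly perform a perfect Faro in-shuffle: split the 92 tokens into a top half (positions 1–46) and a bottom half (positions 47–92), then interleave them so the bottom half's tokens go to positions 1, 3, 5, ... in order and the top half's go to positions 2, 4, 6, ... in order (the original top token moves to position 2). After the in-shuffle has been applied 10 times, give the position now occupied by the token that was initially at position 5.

Track the token's position through each in-shuffle:
5 → 10 → 20 → 40 → 80 → 67 → 41 → 82 → 71 → 49 → 5

5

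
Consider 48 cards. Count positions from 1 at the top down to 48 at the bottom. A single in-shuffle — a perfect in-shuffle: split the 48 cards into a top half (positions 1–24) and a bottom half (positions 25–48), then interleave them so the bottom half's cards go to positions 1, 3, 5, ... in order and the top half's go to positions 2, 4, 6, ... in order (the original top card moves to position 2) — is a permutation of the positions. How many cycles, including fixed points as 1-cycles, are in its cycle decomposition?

4

Trace each unvisited position around until it returns:
(1 2 4 8 16 32 ... len 21) (3 6 12 24 48 47 ... len 21) (7 14 28) (21 42 35)
4 cycles in total.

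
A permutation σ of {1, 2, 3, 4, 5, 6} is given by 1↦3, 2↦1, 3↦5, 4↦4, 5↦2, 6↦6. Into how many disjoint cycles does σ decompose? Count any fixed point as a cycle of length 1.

Cycle decomposition: (1 3 5 2) (4) (6).
3 cycles.

3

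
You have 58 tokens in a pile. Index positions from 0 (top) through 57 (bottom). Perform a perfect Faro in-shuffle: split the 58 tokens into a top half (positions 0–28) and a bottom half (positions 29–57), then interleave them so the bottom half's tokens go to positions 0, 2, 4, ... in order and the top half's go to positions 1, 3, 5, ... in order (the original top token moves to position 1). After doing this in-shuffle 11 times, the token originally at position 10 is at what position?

48

Track the token's position through each in-shuffle:
10 → 21 → 43 → 28 → 57 → 56 → 54 → 50 → 42 → 26 → 53 → 48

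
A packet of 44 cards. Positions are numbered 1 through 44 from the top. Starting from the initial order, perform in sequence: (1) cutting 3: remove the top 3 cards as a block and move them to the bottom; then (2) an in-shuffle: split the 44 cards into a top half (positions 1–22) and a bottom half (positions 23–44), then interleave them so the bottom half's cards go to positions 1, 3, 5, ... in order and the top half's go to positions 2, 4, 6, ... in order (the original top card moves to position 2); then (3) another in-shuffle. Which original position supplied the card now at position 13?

Undo the operations in reverse order, starting from position 13:
  undo op 3 (in-shuffle, from bottom half): 13 ← 29
  undo op 2 (in-shuffle, from bottom half): 29 ← 37
  undo op 1 (cut 3): 37 ← 40
So the card at position 13 came from original position 40.

40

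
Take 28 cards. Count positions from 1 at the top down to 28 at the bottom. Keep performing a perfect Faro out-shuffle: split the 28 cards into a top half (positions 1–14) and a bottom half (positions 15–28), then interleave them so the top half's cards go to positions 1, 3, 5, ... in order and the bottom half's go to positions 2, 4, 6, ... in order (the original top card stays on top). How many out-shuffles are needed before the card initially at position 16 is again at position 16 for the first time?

Follow position 16 under repeated out-shuffles:
16 → 4 → 7 → 13 → 25 → 22 → 16
It first returns after 6 out-shuffles.

6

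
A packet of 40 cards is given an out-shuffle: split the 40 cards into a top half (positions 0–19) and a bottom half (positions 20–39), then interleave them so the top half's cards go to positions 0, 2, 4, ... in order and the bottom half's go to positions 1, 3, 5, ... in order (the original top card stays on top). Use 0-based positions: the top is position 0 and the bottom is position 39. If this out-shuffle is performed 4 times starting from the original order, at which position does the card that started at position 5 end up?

Track the card's position through each out-shuffle:
5 → 10 → 20 → 1 → 2

2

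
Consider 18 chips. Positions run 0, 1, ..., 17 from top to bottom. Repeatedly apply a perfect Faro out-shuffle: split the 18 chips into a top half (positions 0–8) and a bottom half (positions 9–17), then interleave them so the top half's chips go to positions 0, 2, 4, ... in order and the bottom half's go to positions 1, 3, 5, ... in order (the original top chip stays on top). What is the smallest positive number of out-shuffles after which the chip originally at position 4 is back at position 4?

8

Follow position 4 under repeated out-shuffles:
4 → 8 → 16 → 15 → 13 → 9 → 1 → 2 → 4
It first returns after 8 out-shuffles.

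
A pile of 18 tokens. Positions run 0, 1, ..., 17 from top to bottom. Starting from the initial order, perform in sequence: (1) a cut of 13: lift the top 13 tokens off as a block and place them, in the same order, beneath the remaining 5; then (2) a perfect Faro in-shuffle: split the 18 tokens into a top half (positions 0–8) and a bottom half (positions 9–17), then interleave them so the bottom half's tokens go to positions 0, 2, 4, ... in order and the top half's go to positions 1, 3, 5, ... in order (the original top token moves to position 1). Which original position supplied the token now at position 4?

6

Undo the operations in reverse order, starting from position 4:
  undo op 2 (in-shuffle, from bottom half): 4 ← 11
  undo op 1 (cut 13): 11 ← 6
So the token at position 4 came from original position 6.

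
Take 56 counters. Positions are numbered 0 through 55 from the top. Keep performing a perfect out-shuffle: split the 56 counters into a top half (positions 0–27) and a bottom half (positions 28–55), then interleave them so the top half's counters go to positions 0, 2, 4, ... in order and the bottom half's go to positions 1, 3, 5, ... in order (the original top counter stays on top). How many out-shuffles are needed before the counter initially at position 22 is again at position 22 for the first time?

Follow position 22 under repeated out-shuffles:
22 → 44 → 33 → 11 → 22
It first returns after 4 out-shuffles.

4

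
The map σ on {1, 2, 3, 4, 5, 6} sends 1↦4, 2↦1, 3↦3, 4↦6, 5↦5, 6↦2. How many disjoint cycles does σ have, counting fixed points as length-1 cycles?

Cycle decomposition: (1 4 6 2) (3) (5).
3 cycles.

3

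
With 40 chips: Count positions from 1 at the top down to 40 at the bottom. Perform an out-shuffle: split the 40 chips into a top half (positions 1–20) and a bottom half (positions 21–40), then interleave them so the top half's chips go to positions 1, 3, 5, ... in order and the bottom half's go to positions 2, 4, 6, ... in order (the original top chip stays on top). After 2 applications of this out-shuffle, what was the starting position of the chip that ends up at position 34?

19

Work backwards from position 34, undoing one out-shuffle at a time:
34 ← 37 ← 19
So the chip now at position 34 started at position 19.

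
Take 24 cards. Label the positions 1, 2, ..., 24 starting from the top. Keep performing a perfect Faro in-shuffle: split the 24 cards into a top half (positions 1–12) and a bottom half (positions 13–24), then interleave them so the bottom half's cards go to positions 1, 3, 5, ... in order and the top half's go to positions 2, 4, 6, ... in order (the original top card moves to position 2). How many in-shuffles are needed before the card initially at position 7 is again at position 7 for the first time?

20

Follow position 7 under repeated in-shuffles:
7 → 14 → 3 → 6 → 12 → 24 → 23 → 21 → 17 → 9 → 18 → 11 → 22 → 19 → 13 → 1 → 2 → 4 → 8 → 16 → 7
It first returns after 20 in-shuffles.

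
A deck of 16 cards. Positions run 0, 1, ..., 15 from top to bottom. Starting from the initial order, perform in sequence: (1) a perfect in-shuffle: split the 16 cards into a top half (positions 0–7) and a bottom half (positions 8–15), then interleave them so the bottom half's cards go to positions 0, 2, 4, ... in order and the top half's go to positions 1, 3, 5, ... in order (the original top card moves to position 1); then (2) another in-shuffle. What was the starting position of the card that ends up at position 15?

Undo the operations in reverse order, starting from position 15:
  undo op 2 (in-shuffle, from top half): 15 ← 7
  undo op 1 (in-shuffle, from top half): 7 ← 3
So the card at position 15 came from original position 3.

3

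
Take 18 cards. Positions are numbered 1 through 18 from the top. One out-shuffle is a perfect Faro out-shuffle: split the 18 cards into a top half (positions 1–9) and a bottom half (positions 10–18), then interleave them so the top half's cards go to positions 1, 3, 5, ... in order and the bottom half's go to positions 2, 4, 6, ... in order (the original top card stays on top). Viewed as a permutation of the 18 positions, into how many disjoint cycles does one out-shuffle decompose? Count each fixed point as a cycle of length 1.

4

Trace each unvisited position around until it returns:
(1) (2 3 5 9 17 16 14 10) (4 7 13 8 15 12 6 11) (18)
4 cycles in total.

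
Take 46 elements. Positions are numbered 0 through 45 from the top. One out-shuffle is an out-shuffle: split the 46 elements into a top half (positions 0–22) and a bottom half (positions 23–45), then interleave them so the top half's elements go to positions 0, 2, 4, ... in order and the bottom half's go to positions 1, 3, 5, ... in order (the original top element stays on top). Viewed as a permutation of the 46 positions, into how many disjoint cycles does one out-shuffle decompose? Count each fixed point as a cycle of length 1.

9

Trace each unvisited position around until it returns:
(0) (1 2 4 8 16 32 ... len 12) (3 6 12 24) (5 10 20 40 35 25) (7 14 28 11 22 44 ... len 12) (9 18 36 27) (15 30) (21 42 39 33) ... plus 1 more
9 cycles in total.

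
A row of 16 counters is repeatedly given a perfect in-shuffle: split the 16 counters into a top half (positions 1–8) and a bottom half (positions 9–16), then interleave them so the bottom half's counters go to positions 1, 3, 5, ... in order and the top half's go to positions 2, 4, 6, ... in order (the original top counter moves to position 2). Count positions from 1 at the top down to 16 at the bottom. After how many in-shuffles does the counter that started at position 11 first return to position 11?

8

Follow position 11 under repeated in-shuffles:
11 → 5 → 10 → 3 → 6 → 12 → 7 → 14 → 11
It first returns after 8 in-shuffles.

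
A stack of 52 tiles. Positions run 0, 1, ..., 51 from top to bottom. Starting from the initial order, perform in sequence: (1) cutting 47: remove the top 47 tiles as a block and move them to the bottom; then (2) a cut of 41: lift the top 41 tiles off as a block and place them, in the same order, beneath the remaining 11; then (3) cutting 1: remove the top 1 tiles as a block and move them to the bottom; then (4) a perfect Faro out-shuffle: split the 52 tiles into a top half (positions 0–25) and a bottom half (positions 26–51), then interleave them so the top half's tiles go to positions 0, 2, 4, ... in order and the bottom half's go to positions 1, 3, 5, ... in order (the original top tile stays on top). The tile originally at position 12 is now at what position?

Track the tile from position 12 forward through each operation:
  after op 1 (cut 47): 12 → 17
  after op 2 (cut 41): 17 → 28
  after op 3 (cut 1): 28 → 27
  after op 4 (out-shuffle): 27 → 3

3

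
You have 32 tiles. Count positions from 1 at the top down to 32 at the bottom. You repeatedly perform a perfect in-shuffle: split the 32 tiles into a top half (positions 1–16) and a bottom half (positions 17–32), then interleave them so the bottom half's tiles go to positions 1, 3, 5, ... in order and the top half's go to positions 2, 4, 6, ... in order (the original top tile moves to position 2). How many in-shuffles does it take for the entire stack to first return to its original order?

The in-shuffle permutes the 32 positions with cycle lengths [2, 10, 10, 10].
Every tile is home exactly when every cycle has completed a whole number of laps, i.e. after lcm(2, 10) = 10 in-shuffles.

10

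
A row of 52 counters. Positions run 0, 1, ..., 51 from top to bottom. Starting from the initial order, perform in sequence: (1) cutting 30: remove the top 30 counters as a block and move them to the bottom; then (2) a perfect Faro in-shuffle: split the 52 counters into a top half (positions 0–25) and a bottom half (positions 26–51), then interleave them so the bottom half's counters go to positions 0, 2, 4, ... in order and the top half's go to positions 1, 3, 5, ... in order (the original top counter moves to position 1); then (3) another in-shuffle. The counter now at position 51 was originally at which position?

42

Undo the operations in reverse order, starting from position 51:
  undo op 3 (in-shuffle, from top half): 51 ← 25
  undo op 2 (in-shuffle, from top half): 25 ← 12
  undo op 1 (cut 30): 12 ← 42
So the counter at position 51 came from original position 42.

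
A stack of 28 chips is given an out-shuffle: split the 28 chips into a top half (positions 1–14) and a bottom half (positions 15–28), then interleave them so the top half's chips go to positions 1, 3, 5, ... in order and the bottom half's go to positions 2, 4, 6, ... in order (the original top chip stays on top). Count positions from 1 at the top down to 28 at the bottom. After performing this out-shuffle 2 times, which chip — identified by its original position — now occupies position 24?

27

Work backwards from position 24, undoing one out-shuffle at a time:
24 ← 26 ← 27
So the chip now at position 24 started at position 27.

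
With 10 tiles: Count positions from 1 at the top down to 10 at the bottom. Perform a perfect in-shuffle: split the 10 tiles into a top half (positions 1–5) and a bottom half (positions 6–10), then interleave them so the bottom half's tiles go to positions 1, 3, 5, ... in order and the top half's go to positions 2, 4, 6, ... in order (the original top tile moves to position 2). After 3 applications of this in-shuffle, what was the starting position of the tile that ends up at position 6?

Work backwards from position 6, undoing one in-shuffle at a time:
6 ← 3 ← 7 ← 9
So the tile now at position 6 started at position 9.

9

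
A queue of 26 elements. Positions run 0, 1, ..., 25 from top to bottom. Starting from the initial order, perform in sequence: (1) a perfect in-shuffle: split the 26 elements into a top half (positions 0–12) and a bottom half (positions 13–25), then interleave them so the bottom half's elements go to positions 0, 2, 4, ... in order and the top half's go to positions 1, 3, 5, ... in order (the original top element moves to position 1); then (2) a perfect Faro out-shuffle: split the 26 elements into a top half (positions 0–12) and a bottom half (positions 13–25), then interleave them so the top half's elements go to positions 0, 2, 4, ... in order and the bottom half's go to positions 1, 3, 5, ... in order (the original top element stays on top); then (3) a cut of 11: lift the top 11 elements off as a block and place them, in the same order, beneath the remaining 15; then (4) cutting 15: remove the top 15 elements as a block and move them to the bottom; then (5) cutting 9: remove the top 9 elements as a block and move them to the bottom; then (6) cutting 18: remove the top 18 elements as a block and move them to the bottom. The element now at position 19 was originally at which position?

18

Undo the operations in reverse order, starting from position 19:
  undo op 6 (cut 18): 19 ← 11
  undo op 5 (cut 9): 11 ← 20
  undo op 4 (cut 15): 20 ← 9
  undo op 3 (cut 11): 9 ← 20
  undo op 2 (out-shuffle, from top half): 20 ← 10
  undo op 1 (in-shuffle, from bottom half): 10 ← 18
So the element at position 19 came from original position 18.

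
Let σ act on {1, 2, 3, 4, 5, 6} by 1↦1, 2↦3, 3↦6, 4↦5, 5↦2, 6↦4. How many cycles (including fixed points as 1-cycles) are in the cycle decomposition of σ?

2

Cycle decomposition: (1) (2 3 6 4 5).
2 cycles.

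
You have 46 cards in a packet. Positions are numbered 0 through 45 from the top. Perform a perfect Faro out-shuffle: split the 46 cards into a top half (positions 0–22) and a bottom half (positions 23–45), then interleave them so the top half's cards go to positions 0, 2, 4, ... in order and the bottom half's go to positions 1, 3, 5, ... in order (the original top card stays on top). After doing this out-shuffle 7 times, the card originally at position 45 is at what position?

45

Position 45 is a fixed point of every out-shuffle, so the card never moves.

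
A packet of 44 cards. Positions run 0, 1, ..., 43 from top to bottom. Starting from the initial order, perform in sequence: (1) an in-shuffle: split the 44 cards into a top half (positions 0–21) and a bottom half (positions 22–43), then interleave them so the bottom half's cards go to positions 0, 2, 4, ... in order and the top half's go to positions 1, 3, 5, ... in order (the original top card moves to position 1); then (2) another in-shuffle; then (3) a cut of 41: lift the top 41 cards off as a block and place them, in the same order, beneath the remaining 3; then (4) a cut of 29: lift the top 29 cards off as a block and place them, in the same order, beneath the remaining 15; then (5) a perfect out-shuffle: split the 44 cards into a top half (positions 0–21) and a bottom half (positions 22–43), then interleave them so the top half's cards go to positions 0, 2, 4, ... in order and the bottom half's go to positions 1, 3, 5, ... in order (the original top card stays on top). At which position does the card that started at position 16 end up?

37

Track the card from position 16 forward through each operation:
  after op 1 (in-shuffle): 16 → 33
  after op 2 (in-shuffle): 33 → 22
  after op 3 (cut 41): 22 → 25
  after op 4 (cut 29): 25 → 40
  after op 5 (out-shuffle): 40 → 37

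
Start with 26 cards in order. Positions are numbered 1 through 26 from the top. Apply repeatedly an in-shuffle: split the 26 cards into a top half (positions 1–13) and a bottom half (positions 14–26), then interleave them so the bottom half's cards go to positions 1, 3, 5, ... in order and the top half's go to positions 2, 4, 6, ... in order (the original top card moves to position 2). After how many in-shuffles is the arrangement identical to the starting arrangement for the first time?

18

The in-shuffle permutes the 26 positions with cycle lengths [2, 6, 18].
Every card is home exactly when every cycle has completed a whole number of laps, i.e. after lcm(2, 6, 18) = 18 in-shuffles.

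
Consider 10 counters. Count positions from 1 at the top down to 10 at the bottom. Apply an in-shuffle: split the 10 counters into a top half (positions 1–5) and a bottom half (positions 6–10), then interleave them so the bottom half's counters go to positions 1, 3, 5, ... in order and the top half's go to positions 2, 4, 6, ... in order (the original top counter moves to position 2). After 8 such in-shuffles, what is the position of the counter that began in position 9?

5

Track the counter's position through each in-shuffle:
9 → 7 → 3 → 6 → 1 → 2 → 4 → 8 → 5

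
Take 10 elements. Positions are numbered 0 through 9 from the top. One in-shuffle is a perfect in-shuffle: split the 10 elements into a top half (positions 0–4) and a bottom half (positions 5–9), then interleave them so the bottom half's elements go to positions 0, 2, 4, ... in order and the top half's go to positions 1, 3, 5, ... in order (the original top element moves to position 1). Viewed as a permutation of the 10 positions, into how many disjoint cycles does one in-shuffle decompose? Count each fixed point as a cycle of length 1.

1

Trace each unvisited position around until it returns:
(0 1 3 7 4 9 8 6 2 5)
1 cycle in total.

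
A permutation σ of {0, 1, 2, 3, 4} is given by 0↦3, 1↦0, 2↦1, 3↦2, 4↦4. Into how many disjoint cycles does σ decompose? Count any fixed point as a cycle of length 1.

2

Cycle decomposition: (0 3 2 1) (4).
2 cycles.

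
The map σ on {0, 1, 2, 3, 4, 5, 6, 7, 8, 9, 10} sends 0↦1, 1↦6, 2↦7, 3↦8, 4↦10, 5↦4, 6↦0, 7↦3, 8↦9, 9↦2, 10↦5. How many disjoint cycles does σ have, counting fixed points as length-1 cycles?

3

Cycle decomposition: (0 1 6) (2 7 3 8 9) (4 10 5).
3 cycles.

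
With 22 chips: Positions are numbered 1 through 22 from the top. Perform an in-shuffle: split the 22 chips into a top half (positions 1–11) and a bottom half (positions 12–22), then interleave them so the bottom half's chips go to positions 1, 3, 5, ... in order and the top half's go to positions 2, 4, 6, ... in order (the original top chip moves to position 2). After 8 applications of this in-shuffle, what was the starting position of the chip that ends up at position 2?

Work backwards from position 2, undoing one in-shuffle at a time:
2 ← 1 ← 12 ← 6 ← 3 ← 13 ← 18 ← 9 ← 16
So the chip now at position 2 started at position 16.

16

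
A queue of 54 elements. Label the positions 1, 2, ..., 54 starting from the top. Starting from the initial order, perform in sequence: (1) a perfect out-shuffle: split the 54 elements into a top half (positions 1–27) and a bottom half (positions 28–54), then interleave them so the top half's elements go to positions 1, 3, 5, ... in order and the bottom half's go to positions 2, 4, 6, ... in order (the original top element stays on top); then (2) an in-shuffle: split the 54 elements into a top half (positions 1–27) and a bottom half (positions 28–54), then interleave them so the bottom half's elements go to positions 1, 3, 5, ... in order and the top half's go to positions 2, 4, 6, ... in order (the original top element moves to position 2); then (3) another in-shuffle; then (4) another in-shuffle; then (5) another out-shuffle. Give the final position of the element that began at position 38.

Track the element from position 38 forward through each operation:
  after op 1 (out-shuffle): 38 → 22
  after op 2 (in-shuffle): 22 → 44
  after op 3 (in-shuffle): 44 → 33
  after op 4 (in-shuffle): 33 → 11
  after op 5 (out-shuffle): 11 → 21

21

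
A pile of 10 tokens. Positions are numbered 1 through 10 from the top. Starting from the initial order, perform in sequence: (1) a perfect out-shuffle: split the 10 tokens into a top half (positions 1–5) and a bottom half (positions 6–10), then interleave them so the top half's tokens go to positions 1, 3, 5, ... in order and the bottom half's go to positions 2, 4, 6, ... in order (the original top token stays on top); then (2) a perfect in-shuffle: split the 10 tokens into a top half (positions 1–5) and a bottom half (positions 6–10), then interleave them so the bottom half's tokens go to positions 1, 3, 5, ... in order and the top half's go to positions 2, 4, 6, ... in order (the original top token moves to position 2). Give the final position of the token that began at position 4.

Track the token from position 4 forward through each operation:
  after op 1 (out-shuffle): 4 → 7
  after op 2 (in-shuffle): 7 → 3

3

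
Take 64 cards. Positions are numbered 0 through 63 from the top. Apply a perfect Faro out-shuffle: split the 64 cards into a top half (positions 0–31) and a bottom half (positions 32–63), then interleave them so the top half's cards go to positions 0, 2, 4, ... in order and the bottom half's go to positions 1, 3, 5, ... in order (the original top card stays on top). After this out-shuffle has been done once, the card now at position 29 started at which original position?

46

Work backwards from position 29, undoing one out-shuffle at a time:
29 ← 46
So the card now at position 29 started at position 46.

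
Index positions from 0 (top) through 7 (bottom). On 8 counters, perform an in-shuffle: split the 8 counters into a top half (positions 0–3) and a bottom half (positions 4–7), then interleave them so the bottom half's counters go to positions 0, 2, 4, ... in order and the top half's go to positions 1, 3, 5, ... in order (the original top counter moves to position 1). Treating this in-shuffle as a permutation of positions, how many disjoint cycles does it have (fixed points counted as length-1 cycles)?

2

Trace each unvisited position around until it returns:
(0 1 3 7 6 4) (2 5)
2 cycles in total.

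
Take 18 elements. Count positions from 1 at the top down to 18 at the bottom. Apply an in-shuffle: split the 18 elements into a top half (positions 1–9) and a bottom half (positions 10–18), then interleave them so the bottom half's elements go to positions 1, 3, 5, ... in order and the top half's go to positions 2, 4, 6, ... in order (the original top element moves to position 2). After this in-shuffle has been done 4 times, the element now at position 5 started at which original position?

11

Work backwards from position 5, undoing one in-shuffle at a time:
5 ← 12 ← 6 ← 3 ← 11
So the element now at position 5 started at position 11.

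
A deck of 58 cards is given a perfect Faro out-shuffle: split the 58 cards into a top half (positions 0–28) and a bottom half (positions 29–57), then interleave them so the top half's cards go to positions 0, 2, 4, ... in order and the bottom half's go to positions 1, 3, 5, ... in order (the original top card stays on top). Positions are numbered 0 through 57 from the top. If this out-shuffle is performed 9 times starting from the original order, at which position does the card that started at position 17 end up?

40

Track the card's position through each out-shuffle:
17 → 34 → 11 → 22 → 44 → 31 → 5 → 10 → 20 → 40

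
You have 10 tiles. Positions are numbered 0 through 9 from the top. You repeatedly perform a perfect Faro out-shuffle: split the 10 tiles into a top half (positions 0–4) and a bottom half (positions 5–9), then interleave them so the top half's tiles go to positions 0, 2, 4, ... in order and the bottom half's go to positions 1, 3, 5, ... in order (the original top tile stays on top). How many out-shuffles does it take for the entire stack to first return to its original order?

The out-shuffle permutes the 10 positions with cycle lengths [1, 1, 2, 6].
Every tile is home exactly when every cycle has completed a whole number of laps, i.e. after lcm(1, 2, 6) = 6 out-shuffles.

6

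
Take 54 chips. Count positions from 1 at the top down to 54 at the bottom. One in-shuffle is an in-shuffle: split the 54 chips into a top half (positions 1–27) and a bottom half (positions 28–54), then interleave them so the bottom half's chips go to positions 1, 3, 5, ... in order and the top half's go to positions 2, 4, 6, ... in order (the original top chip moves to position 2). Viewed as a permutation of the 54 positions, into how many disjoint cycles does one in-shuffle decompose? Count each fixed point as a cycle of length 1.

Trace each unvisited position around until it returns:
(1 2 4 8 16 32 ... len 20) (3 6 12 24 48 41 ... len 20) (5 10 20 40 25 50 45 35 15 30) (11 22 44 33)
4 cycles in total.

4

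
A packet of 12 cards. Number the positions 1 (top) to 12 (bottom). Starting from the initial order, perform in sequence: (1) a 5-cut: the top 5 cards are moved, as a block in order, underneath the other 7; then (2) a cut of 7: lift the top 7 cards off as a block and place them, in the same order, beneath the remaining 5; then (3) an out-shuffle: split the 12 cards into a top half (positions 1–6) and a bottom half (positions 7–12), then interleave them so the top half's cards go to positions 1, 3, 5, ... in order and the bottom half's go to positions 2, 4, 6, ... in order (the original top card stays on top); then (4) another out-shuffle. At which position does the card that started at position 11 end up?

Track the card from position 11 forward through each operation:
  after op 1 (cut 5): 11 → 6
  after op 2 (cut 7): 6 → 11
  after op 3 (out-shuffle): 11 → 10
  after op 4 (out-shuffle): 10 → 8

8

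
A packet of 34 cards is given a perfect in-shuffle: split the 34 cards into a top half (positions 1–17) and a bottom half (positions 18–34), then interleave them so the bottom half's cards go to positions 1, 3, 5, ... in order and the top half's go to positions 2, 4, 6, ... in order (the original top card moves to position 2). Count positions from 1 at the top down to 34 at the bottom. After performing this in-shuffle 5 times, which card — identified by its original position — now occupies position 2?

Work backwards from position 2, undoing one in-shuffle at a time:
2 ← 1 ← 18 ← 9 ← 22 ← 11
So the card now at position 2 started at position 11.

11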